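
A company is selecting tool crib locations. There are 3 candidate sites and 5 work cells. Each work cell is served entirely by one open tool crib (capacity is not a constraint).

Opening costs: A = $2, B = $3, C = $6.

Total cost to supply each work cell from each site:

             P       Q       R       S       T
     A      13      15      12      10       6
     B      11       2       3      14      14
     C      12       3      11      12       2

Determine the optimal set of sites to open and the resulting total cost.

Open A and B; minimum total cost 37.

For any fixed open set, each work cell goes to its cheapest open site; total = fixed + service.
{A, B}: P→B 11, Q→B 2, R→B 3, S→A 10, T→A 6. Service 32; fixed 5; total 37.
{A, B, C}: P→B 11, Q→B 2, R→B 3, S→A 10, T→C 2. Service 28; fixed 11; total 39.
{B, C}: service 30 + fixed 9 = 39
{A}: service 56 + fixed 2 = 58
No other subset beats 37.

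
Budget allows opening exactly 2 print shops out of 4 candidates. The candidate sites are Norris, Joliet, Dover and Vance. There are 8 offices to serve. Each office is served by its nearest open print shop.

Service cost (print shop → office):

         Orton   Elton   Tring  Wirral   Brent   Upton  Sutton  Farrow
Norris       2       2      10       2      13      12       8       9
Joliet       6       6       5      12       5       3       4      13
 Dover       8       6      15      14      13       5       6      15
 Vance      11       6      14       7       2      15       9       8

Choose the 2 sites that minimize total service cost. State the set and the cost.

With exactly 2 open, each office uses its cheapest among the chosen.
{Norris, Joliet}: Orton→Norris 2, Elton→Norris 2, Tring→Joliet 5, Wirral→Norris 2, Brent→Joliet 5, Upton→Joliet 3, Sutton→Joliet 4, Farrow→Norris 9. Service cost 32.
{Joliet, Vance}: service cost 41
{Norris, Vance}: service cost 46
Among all 6 size-2 choices, {Norris, Joliet} is lowest.

Choose Norris and Joliet; total service cost 32.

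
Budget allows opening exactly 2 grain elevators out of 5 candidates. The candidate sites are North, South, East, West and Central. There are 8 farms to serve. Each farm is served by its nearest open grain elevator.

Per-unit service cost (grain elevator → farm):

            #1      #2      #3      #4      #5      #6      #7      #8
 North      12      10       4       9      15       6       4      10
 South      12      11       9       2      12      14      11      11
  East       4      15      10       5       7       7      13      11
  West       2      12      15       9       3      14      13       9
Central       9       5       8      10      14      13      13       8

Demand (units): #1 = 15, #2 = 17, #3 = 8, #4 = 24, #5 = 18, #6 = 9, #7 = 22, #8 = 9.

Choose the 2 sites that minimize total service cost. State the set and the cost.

Choose North and West; total service cost 725.

With exactly 2 open, each farm uses its cheapest among the chosen.
{North, West}: #1→West 2·15=30, #2→North 10·17=170, #3→North 4·8=32, #4→North 9·24=216, #5→West 3·18=54, #6→North 6·9=54, #7→North 4·22=88, #8→West 9·9=81. Service cost 725.
{North, East}: service cost 740
{South, West}: service cost 840
Among all 10 size-2 choices, {North, West} is lowest.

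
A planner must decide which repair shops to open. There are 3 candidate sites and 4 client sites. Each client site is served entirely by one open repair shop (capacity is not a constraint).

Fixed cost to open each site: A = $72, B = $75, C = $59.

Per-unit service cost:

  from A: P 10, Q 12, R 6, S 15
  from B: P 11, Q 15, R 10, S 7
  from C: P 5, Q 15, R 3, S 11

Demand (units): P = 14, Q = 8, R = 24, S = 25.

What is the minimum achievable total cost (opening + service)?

Minimum total cost: 571

For any fixed open set, each client site goes to its cheapest open site; total = fixed + service.
{B, C}: P→C 5·14=70, Q→B 15·8=120, R→C 3·24=72, S→B 7·25=175. Service 437; fixed 134; total 571.
{C}: P→C 5·14=70, Q→C 15·8=120, R→C 3·24=72, S→C 11·25=275. Service 537; fixed 59; total 596.
{A, B, C}: service 413 + fixed 206 = 619
(All 7 nonempty subsets were checked; B and C is lowest.)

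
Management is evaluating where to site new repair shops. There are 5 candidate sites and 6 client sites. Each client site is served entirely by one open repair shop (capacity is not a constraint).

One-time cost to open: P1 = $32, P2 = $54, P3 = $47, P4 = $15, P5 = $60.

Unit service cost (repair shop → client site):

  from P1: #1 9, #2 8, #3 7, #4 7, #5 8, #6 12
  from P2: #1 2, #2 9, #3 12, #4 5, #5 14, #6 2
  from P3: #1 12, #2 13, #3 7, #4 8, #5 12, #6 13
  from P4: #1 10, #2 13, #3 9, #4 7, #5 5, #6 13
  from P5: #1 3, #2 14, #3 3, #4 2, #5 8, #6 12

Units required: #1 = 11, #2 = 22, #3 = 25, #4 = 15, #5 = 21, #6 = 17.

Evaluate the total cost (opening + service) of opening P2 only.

Each client site is assigned to its cheapest site among the open ones.
{P2}: #1→P2 2·11=22, #2→P2 9·22=198, #3→P2 12·25=300, #4→P2 5·15=75, #5→P2 14·21=294, #6→P2 2·17=34. Service 923; fixed 54; total 977.

Total cost: 977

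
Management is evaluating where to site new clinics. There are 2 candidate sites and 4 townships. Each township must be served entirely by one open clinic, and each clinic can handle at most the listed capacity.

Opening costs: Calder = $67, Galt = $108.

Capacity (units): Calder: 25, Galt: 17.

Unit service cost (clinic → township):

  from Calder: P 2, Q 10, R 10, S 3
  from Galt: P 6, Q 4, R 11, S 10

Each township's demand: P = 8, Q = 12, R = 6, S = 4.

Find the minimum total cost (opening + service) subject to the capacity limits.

Minimum total cost: 311

Open {Calder, Galt}: P→Calder 2·8=16, Q→Galt 4·12=48, R→Calder 10·6=60, S→Calder 3·4=12.
Loads: Calder carries 18/25, Galt carries 12/17. Service 136; fixed 175; total 311.
Next best feasible plan costs 339.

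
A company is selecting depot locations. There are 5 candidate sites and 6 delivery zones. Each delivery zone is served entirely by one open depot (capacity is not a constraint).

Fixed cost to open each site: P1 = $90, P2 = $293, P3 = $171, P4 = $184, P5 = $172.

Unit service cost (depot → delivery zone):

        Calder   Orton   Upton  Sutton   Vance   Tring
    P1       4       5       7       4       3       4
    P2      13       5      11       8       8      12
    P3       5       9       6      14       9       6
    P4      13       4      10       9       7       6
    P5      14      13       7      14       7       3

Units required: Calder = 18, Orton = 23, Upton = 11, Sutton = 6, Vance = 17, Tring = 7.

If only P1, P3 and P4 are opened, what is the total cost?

Each delivery zone is assigned to its cheapest site among the open ones.
{P1, P3, P4}: Calder→P1 4·18=72, Orton→P4 4·23=92, Upton→P3 6·11=66, Sutton→P1 4·6=24, Vance→P1 3·17=51, Tring→P1 4·7=28. Service 333; fixed 445; total 778.

Total cost: 778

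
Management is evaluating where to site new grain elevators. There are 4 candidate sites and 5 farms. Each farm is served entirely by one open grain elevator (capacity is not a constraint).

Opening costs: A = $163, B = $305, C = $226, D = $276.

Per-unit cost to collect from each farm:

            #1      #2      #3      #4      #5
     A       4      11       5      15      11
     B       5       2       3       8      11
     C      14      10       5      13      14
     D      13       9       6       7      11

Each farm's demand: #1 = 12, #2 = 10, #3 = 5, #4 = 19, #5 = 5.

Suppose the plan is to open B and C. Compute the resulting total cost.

Each farm is assigned to its cheapest site among the open ones.
{B, C}: #1→B 5·12=60, #2→B 2·10=20, #3→B 3·5=15, #4→B 8·19=152, #5→B 11·5=55. Service 302; fixed 531; total 833.

Total cost: 833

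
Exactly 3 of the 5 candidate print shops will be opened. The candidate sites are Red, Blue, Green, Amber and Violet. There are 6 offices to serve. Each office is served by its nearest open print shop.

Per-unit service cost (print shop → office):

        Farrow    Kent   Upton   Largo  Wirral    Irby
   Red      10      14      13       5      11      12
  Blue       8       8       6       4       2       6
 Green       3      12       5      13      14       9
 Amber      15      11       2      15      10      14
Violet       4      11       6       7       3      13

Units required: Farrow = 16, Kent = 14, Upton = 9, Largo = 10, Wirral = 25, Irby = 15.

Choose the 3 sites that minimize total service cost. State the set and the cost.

Choose Blue, Green and Amber; total service cost 358.

With exactly 3 open, each office uses its cheapest among the chosen.
{Blue, Green, Amber}: Farrow→Green 3·16=48, Kent→Blue 8·14=112, Upton→Amber 2·9=18, Largo→Blue 4·10=40, Wirral→Blue 2·25=50, Irby→Blue 6·15=90. Service cost 358.
{Blue, Amber, Violet}: service cost 374
{Red, Blue, Green}: service cost 385
Among all 10 size-3 choices, {Blue, Green, Amber} is lowest.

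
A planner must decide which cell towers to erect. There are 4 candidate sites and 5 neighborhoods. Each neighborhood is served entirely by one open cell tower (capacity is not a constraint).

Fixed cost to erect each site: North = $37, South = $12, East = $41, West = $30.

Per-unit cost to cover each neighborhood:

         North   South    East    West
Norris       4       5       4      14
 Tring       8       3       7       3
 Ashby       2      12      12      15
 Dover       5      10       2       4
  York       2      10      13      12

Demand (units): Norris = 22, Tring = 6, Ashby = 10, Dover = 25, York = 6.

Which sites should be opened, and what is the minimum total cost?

Open North, South and East; minimum total cost 278.

For any fixed open set, each neighborhood goes to its cheapest open site; total = fixed + service.
{North, South, East}: Norris→North 4·22=88, Tring→South 3·6=18, Ashby→North 2·10=20, Dover→East 2·25=50, York→North 2·6=12. Service 188; fixed 90; total 278.
{North, East}: Norris→North 4·22=88, Tring→East 7·6=42, Ashby→North 2·10=20, Dover→East 2·25=50, York→North 2·6=12. Service 212; fixed 78; total 290.
{North, East, West}: service 188 + fixed 108 = 296
{North, South, East, West}: service 188 + fixed 120 = 308
No other subset beats 278.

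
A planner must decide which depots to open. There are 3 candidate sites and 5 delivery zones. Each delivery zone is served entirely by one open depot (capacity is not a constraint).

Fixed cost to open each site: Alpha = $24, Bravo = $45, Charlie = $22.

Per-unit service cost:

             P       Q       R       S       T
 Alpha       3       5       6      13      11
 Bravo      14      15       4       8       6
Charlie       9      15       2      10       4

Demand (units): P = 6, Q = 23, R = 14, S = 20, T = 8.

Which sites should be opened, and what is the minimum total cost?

For any fixed open set, each delivery zone goes to its cheapest open site; total = fixed + service.
{Alpha, Charlie}: P→Alpha 3·6=18, Q→Alpha 5·23=115, R→Charlie 2·14=28, S→Charlie 10·20=200, T→Charlie 4·8=32. Service 393; fixed 46; total 439.
{Alpha, Bravo, Charlie}: P→Alpha 3·6=18, Q→Alpha 5·23=115, R→Charlie 2·14=28, S→Bravo 8·20=160, T→Charlie 4·8=32. Service 353; fixed 91; total 444.
{Alpha, Bravo}: service 397 + fixed 69 = 466
{Charlie}: P→Charlie 9·6=54, Q→Charlie 15·23=345, R→Charlie 2·14=28, S→Charlie 10·20=200, T→Charlie 4·8=32. Service 659; fixed 22; total 681.
(All 7 nonempty subsets were checked; Alpha and Charlie is lowest.)

Open Alpha and Charlie; minimum total cost 439.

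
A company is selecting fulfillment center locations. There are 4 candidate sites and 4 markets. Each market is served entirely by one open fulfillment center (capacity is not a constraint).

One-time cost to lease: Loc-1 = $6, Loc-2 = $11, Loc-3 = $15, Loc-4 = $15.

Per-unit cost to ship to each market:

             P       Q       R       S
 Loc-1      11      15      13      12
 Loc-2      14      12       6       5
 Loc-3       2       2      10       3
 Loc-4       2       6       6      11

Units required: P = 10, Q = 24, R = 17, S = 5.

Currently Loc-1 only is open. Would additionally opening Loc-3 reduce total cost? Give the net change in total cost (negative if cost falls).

Yes — net change −483 (cost falls by 483).

Current service cost with {Loc-1}: 751.
Adding Loc-3: each market re-picks its cheapest; new service cost 253, saving 498.
Extra fixed cost: 15. Net change = 15 − 498 = -483.
(Totals: 757 → 274.)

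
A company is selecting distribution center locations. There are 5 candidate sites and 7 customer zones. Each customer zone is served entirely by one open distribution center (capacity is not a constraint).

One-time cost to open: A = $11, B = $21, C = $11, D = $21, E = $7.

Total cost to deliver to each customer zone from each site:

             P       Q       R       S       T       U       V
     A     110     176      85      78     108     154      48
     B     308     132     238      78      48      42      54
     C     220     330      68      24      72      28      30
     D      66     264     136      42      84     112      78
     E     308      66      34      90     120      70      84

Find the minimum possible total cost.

For any fixed open set, each customer zone goes to its cheapest open site; total = fixed + service.
{B, C, D, E}: P→D 66, Q→E 66, R→E 34, S→C 24, T→B 48, U→C 28, V→C 30. Service 296; fixed 60; total 356.
{C, D, E}: P→D 66, Q→E 66, R→E 34, S→C 24, T→C 72, U→C 28, V→C 30. Service 320; fixed 39; total 359.
{A, B, C, D, E}: service 296 + fixed 71 = 367
{E}: service 772 + fixed 7 = 779
No other subset beats 356.

Minimum total cost: 356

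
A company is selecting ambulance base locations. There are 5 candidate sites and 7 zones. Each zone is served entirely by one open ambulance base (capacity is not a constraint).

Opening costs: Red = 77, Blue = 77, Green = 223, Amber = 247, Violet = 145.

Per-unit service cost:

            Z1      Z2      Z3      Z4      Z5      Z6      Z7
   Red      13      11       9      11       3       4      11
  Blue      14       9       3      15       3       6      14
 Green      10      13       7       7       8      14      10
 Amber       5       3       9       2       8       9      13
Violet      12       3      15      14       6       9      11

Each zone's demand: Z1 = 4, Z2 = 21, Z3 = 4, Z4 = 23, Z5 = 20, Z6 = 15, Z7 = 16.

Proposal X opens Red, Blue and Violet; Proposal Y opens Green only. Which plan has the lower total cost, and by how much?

Proposal X: {Red, Blue, Violet}: Z1→Violet 12·4=48, Z2→Violet 3·21=63, Z3→Blue 3·4=12, Z4→Red 11·23=253, Z5→Red 3·20=60, Z6→Red 4·15=60, Z7→Red 11·16=176. Service 672; fixed 299; total 971.
Proposal Y: {Green}: Z1→Green 10·4=40, Z2→Green 13·21=273, Z3→Green 7·4=28, Z4→Green 7·23=161, Z5→Green 8·20=160, Z6→Green 14·15=210, Z7→Green 10·16=160. Service 1032; fixed 223; total 1255.
Difference: |971 − 1255| = 284.

Proposal X is cheaper by 284.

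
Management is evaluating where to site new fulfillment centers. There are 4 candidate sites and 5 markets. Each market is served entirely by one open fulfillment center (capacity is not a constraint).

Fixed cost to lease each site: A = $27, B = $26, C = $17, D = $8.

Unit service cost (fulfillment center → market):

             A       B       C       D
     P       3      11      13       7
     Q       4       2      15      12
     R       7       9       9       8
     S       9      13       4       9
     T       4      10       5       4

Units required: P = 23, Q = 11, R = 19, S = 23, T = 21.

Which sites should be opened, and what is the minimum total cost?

Open A and C; minimum total cost 466.

For any fixed open set, each market goes to its cheapest open site; total = fixed + service.
{A, C}: P→A 3·23=69, Q→A 4·11=44, R→A 7·19=133, S→C 4·23=92, T→A 4·21=84. Service 422; fixed 44; total 466.
{A, B, C}: P→A 3·23=69, Q→B 2·11=22, R→A 7·19=133, S→C 4·23=92, T→A 4·21=84. Service 400; fixed 70; total 470.
{A, C, D}: P→A 3·23=69, Q→A 4·11=44, R→A 7·19=133, S→C 4·23=92, T→A 4·21=84. Service 422; fixed 52; total 474.
{A, B, C, D}: service 400 + fixed 78 = 478
(All 15 nonempty subsets were checked; A and C is lowest.)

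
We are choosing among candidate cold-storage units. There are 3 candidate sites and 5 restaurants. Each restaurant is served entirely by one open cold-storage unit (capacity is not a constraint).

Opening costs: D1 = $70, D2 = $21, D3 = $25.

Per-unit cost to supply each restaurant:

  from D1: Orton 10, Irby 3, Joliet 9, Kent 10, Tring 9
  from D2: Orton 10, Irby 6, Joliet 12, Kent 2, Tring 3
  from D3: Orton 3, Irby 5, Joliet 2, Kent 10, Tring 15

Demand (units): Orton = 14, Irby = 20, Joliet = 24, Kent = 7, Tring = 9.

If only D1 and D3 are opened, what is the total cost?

Total cost: 396

Each restaurant is assigned to its cheapest site among the open ones.
{D1, D3}: Orton→D3 3·14=42, Irby→D1 3·20=60, Joliet→D3 2·24=48, Kent→D1 10·7=70, Tring→D1 9·9=81. Service 301; fixed 95; total 396.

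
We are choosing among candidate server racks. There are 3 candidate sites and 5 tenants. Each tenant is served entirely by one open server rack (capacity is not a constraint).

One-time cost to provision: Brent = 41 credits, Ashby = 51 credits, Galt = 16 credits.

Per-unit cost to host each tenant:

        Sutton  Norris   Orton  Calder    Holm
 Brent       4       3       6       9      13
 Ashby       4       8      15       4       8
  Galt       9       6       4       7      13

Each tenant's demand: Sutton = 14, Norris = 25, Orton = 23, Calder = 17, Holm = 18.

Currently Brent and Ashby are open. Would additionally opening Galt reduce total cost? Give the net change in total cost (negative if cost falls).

Current service cost with {Brent, Ashby}: 481.
Adding Galt: each tenant re-picks its cheapest; new service cost 435, saving 46.
Extra fixed cost: 16. Net change = 16 − 46 = -30.
(Totals: 573 → 543.)

Yes — net change −30 (cost falls by 30).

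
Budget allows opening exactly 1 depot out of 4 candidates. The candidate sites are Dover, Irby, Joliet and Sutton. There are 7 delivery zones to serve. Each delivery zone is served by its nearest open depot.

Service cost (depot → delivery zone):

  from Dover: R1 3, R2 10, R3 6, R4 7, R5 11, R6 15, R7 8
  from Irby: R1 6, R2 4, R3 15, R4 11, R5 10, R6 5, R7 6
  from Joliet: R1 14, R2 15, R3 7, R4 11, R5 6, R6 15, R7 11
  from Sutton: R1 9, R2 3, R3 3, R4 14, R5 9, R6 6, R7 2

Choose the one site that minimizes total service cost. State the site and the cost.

With exactly 1 open, each delivery zone uses its cheapest among the chosen.
{Sutton}: R1→Sutton 9, R2→Sutton 3, R3→Sutton 3, R4→Sutton 14, R5→Sutton 9, R6→Sutton 6, R7→Sutton 2. Service cost 46.
{Irby}: service cost 57
{Dover}: service cost 60
Among all 4 size-1 choices, {Sutton} is lowest.

Choose Sutton only; total service cost 46.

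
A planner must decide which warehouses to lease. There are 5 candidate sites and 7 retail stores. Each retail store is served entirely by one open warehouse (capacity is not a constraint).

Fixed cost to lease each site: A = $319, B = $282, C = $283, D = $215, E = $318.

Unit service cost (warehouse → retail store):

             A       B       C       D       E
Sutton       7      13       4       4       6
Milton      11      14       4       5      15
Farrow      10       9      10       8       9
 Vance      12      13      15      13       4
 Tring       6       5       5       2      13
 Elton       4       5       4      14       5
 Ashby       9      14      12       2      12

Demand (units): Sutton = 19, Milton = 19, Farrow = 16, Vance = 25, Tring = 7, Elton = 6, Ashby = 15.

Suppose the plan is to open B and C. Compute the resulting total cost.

Each retail store is assigned to its cheapest site among the open ones.
{B, C}: Sutton→C 4·19=76, Milton→C 4·19=76, Farrow→B 9·16=144, Vance→B 13·25=325, Tring→B 5·7=35, Elton→C 4·6=24, Ashby→C 12·15=180. Service 860; fixed 565; total 1425.

Total cost: 1425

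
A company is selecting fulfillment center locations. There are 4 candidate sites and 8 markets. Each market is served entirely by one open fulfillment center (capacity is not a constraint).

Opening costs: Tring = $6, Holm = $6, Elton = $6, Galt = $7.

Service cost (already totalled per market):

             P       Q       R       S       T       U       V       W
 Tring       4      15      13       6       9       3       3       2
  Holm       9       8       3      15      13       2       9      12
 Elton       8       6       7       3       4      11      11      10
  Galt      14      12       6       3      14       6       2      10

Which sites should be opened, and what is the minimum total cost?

Open Tring and Elton; minimum total cost 44.

For any fixed open set, each market goes to its cheapest open site; total = fixed + service.
{Tring, Elton}: P→Tring 4, Q→Elton 6, R→Elton 7, S→Elton 3, T→Elton 4, U→Tring 3, V→Tring 3, W→Tring 2. Service 32; fixed 12; total 44.
{Tring, Holm, Elton}: P→Tring 4, Q→Elton 6, R→Holm 3, S→Elton 3, T→Elton 4, U→Holm 2, V→Tring 3, W→Tring 2. Service 27; fixed 18; total 45.
{Tring, Holm}: service 37 + fixed 12 = 49
{Tring, Holm, Elton, Galt}: P→Tring 4, Q→Elton 6, R→Holm 3, S→Elton 3, T→Elton 4, U→Holm 2, V→Galt 2, W→Tring 2. Service 26; fixed 25; total 51.
No other subset beats 44.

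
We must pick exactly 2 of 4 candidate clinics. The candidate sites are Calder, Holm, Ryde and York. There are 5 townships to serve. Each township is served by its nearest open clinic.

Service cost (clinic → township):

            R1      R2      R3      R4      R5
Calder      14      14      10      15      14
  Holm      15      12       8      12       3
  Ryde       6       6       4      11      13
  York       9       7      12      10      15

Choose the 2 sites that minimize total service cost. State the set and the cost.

With exactly 2 open, each township uses its cheapest among the chosen.
{Holm, Ryde}: R1→Ryde 6, R2→Ryde 6, R3→Ryde 4, R4→Ryde 11, R5→Holm 3. Service cost 30.
{Holm, York}: service cost 37
{Ryde, York}: service cost 39
Among all 6 size-2 choices, {Holm, Ryde} is lowest.

Choose Holm and Ryde; total service cost 30.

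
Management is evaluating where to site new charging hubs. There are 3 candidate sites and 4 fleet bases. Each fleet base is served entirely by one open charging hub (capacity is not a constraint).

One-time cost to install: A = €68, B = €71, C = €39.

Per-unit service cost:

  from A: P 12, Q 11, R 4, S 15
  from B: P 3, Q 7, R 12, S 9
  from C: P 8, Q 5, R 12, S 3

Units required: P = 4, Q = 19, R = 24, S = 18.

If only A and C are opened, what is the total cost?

Total cost: 384

Each fleet base is assigned to its cheapest site among the open ones.
{A, C}: P→C 8·4=32, Q→C 5·19=95, R→A 4·24=96, S→C 3·18=54. Service 277; fixed 107; total 384.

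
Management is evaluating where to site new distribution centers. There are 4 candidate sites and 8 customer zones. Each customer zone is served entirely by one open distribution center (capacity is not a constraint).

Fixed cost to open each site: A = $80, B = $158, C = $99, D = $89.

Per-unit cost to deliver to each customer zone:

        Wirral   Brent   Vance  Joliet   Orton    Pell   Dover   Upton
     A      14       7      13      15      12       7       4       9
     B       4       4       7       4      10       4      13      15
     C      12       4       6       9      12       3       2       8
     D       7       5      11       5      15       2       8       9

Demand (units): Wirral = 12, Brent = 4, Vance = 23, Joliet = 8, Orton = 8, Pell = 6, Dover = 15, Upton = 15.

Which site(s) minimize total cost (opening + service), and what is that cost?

Open C and D; minimum total cost 724.

For any fixed open set, each customer zone goes to its cheapest open site; total = fixed + service.
{C, D}: Wirral→D 7·12=84, Brent→C 4·4=16, Vance→C 6·23=138, Joliet→D 5·8=40, Orton→C 12·8=96, Pell→D 2·6=12, Dover→C 2·15=30, Upton→C 8·15=120. Service 536; fixed 188; total 724.
{C}: service 634 + fixed 99 = 733
{B, C}: Wirral→B 4·12=48, Brent→B 4·4=16, Vance→C 6·23=138, Joliet→B 4·8=32, Orton→B 10·8=80, Pell→C 3·6=18, Dover→C 2·15=30, Upton→C 8·15=120. Service 482; fixed 257; total 739.
{A, B, C, D}: Wirral→B 4·12=48, Brent→B 4·4=16, Vance→C 6·23=138, Joliet→B 4·8=32, Orton→B 10·8=80, Pell→D 2·6=12, Dover→C 2·15=30, Upton→C 8·15=120. Service 476; fixed 426; total 902.
No other subset beats 724.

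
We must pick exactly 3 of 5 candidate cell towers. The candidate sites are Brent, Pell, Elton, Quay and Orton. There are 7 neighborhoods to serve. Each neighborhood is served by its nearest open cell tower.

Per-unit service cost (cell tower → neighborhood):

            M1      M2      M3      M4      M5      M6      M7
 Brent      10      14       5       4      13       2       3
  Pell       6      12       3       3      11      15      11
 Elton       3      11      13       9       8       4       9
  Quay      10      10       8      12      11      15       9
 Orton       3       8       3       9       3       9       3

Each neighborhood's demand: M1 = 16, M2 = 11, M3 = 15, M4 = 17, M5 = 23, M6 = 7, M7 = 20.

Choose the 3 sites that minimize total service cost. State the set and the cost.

With exactly 3 open, each neighborhood uses its cheapest among the chosen.
{Brent, Pell, Orton}: M1→Orton 3·16=48, M2→Orton 8·11=88, M3→Pell 3·15=45, M4→Pell 3·17=51, M5→Orton 3·23=69, M6→Brent 2·7=14, M7→Brent 3·20=60. Service cost 375.
{Pell, Elton, Orton}: service cost 389
{Brent, Elton, Orton}: service cost 392
Among all 10 size-3 choices, {Brent, Pell, Orton} is lowest.

Choose Brent, Pell and Orton; total service cost 375.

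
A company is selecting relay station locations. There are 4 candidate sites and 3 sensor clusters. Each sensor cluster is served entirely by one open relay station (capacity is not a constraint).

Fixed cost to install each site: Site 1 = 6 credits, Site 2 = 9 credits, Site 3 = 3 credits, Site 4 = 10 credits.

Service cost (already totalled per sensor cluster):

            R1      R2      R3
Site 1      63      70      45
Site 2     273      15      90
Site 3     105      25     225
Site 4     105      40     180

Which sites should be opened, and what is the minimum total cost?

Open Site 1 and Site 2; minimum total cost 138.

For any fixed open set, each sensor cluster goes to its cheapest open site; total = fixed + service.
{Site 1, Site 2}: R1→Site 1 63, R2→Site 2 15, R3→Site 1 45. Service 123; fixed 15; total 138.
{Site 1, Site 2, Site 3}: service 123 + fixed 18 = 141
{Site 1, Site 3}: service 133 + fixed 9 = 142
{Site 1, Site 2, Site 3, Site 4}: R1→Site 1 63, R2→Site 2 15, R3→Site 1 45. Service 123; fixed 28; total 151.
No other subset beats 138.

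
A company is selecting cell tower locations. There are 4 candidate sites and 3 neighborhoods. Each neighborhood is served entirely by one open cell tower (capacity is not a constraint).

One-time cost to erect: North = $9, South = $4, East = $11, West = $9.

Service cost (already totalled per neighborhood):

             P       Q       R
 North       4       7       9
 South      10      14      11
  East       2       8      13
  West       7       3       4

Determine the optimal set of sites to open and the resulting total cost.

Open West only; minimum total cost 23.

For any fixed open set, each neighborhood goes to its cheapest open site; total = fixed + service.
{West}: P→West 7, Q→West 3, R→West 4. Service 14; fixed 9; total 23.
{South, West}: service 14 + fixed 13 = 27
{North}: P→North 4, Q→North 7, R→North 9. Service 20; fixed 9; total 29.
{North, South, East, West}: service 9 + fixed 33 = 42
No other subset beats 23.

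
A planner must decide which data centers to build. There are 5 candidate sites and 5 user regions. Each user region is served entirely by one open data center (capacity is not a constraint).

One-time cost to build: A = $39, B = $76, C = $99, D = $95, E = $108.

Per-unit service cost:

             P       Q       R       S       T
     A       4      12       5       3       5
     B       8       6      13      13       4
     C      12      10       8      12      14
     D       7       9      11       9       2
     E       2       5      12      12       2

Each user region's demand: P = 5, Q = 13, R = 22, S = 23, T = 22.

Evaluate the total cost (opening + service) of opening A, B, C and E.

Total cost: 620

Each user region is assigned to its cheapest site among the open ones.
{A, B, C, E}: P→E 2·5=10, Q→E 5·13=65, R→A 5·22=110, S→A 3·23=69, T→E 2·22=44. Service 298; fixed 322; total 620.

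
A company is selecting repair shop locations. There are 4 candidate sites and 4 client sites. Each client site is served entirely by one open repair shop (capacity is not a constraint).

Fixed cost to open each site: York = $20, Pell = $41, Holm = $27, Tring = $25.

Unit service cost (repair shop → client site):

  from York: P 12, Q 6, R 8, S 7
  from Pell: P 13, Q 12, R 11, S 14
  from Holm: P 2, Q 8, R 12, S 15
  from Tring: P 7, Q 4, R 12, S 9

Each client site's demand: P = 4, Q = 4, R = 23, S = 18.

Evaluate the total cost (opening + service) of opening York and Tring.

Total cost: 399

Each client site is assigned to its cheapest site among the open ones.
{York, Tring}: P→Tring 7·4=28, Q→Tring 4·4=16, R→York 8·23=184, S→York 7·18=126. Service 354; fixed 45; total 399.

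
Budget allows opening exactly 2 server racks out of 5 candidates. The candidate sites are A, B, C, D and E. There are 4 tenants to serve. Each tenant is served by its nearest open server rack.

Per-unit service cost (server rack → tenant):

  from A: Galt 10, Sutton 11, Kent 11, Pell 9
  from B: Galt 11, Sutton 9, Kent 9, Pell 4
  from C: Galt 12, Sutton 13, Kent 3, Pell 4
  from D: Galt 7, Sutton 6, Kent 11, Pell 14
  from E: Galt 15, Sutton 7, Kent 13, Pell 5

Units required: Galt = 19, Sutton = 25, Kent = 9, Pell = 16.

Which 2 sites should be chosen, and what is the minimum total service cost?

With exactly 2 open, each tenant uses its cheapest among the chosen.
{C, D}: Galt→D 7·19=133, Sutton→D 6·25=150, Kent→C 3·9=27, Pell→C 4·16=64. Service cost 374.
{B, D}: service cost 428
{D, E}: service cost 462
Among all 10 size-2 choices, {C, D} is lowest.

Choose C and D; total service cost 374.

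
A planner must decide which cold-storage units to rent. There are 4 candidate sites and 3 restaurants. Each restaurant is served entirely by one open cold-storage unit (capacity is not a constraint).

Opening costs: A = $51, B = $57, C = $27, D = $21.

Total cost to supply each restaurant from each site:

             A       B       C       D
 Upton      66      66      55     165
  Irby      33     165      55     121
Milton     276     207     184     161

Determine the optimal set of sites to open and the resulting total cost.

Open C and D; minimum total cost 319.

For any fixed open set, each restaurant goes to its cheapest open site; total = fixed + service.
{C, D}: Upton→C 55, Irby→C 55, Milton→D 161. Service 271; fixed 48; total 319.
{C}: service 294 + fixed 27 = 321
{A, D}: service 260 + fixed 72 = 332
{A, B, C, D}: Upton→C 55, Irby→A 33, Milton→D 161. Service 249; fixed 156; total 405.
No other subset beats 319.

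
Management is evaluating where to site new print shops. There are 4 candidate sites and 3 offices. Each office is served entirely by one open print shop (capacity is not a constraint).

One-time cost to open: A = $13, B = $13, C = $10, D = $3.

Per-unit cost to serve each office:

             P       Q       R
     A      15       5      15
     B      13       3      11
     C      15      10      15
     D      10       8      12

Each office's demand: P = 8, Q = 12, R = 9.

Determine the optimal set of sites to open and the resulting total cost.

For any fixed open set, each office goes to its cheapest open site; total = fixed + service.
{B, D}: P→D 10·8=80, Q→B 3·12=36, R→B 11·9=99. Service 215; fixed 16; total 231.
{B, C, D}: service 215 + fixed 26 = 241
{A, B, D}: service 215 + fixed 29 = 244
{A, B, C, D}: P→D 10·8=80, Q→B 3·12=36, R→B 11·9=99. Service 215; fixed 39; total 254.
No other subset beats 231.

Open B and D; minimum total cost 231.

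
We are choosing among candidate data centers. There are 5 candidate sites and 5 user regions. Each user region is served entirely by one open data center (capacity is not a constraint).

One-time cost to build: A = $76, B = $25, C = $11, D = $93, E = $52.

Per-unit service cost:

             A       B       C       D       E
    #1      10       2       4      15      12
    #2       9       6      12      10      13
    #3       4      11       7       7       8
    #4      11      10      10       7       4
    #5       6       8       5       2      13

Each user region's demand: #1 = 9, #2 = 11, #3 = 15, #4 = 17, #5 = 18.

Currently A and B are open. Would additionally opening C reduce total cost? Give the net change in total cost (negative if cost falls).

Yes — net change −7 (cost falls by 7).

Current service cost with {A, B}: 422.
Adding C: each user region re-picks its cheapest; new service cost 404, saving 18.
Extra fixed cost: 11. Net change = 11 − 18 = -7.
(Totals: 523 → 516.)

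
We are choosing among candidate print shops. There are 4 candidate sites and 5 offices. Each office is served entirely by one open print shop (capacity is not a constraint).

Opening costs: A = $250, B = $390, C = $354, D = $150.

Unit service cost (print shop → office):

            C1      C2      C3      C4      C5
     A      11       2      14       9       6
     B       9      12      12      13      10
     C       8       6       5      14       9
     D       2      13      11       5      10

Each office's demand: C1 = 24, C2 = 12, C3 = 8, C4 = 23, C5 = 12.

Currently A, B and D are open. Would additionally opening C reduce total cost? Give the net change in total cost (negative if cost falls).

No — net change +306 (cost rises by 306).

Current service cost with {A, B, D}: 347.
Adding C: each office re-picks its cheapest; new service cost 299, saving 48.
Extra fixed cost: 354. Net change = 354 − 48 = 306.
(Totals: 1137 → 1443.)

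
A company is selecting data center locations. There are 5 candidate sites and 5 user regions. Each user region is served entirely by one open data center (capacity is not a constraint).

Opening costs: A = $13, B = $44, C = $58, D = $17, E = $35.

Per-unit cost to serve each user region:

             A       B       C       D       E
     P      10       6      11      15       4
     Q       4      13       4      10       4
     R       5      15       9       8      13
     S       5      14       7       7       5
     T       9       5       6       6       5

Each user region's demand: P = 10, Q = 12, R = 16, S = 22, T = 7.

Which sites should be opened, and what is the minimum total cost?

For any fixed open set, each user region goes to its cheapest open site; total = fixed + service.
{A, E}: P→E 4·10=40, Q→A 4·12=48, R→A 5·16=80, S→A 5·22=110, T→E 5·7=35. Service 313; fixed 48; total 361.
{A, D, E}: service 313 + fixed 65 = 378
{A, B}: service 333 + fixed 57 = 390
{A, B, C, D, E}: service 313 + fixed 167 = 480
No other subset beats 361.

Open A and E; minimum total cost 361.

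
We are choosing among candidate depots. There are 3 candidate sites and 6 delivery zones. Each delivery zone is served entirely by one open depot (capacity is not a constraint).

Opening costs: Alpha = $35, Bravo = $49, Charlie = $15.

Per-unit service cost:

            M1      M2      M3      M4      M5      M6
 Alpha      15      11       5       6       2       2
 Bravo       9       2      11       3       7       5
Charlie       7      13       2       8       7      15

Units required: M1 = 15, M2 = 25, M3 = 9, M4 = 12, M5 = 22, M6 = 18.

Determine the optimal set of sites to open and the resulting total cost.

For any fixed open set, each delivery zone goes to its cheapest open site; total = fixed + service.
{Alpha, Bravo, Charlie}: M1→Charlie 7·15=105, M2→Bravo 2·25=50, M3→Charlie 2·9=18, M4→Bravo 3·12=36, M5→Alpha 2·22=44, M6→Alpha 2·18=36. Service 289; fixed 99; total 388.
{Alpha, Bravo}: M1→Bravo 9·15=135, M2→Bravo 2·25=50, M3→Alpha 5·9=45, M4→Bravo 3·12=36, M5→Alpha 2·22=44, M6→Alpha 2·18=36. Service 346; fixed 84; total 430.
{Bravo, Charlie}: service 453 + fixed 64 = 517
{Charlie}: service 968 + fixed 15 = 983
No other subset beats 388.

Open Alpha, Bravo and Charlie; minimum total cost 388.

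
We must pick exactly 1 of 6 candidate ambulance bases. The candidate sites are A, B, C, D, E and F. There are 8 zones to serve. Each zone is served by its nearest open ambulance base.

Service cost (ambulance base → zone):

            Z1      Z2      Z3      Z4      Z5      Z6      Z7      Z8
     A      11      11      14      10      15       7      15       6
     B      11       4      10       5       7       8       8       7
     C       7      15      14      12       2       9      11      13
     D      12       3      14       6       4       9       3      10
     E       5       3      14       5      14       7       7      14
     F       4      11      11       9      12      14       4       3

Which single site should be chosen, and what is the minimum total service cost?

Choose B only; total service cost 60.

With exactly 1 open, each zone uses its cheapest among the chosen.
{B}: Z1→B 11, Z2→B 4, Z3→B 10, Z4→B 5, Z5→B 7, Z6→B 8, Z7→B 8, Z8→B 7. Service cost 60.
{D}: service cost 61
{F}: service cost 68
Among all 6 size-1 choices, {B} is lowest.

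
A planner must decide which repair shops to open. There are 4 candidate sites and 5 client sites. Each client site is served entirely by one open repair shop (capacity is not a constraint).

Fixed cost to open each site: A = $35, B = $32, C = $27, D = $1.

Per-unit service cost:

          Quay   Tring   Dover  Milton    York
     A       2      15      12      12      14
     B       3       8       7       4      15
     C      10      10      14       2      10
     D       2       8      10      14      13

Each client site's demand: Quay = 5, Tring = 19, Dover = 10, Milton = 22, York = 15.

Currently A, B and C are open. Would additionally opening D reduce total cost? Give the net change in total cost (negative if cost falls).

Current service cost with {A, B, C}: 426.
Adding D: each client site re-picks its cheapest; new service cost 426, saving 0.
Extra fixed cost: 1. Net change = 1 − 0 = 1.
(Totals: 520 → 521.)

No — net change +1 (cost rises by 1).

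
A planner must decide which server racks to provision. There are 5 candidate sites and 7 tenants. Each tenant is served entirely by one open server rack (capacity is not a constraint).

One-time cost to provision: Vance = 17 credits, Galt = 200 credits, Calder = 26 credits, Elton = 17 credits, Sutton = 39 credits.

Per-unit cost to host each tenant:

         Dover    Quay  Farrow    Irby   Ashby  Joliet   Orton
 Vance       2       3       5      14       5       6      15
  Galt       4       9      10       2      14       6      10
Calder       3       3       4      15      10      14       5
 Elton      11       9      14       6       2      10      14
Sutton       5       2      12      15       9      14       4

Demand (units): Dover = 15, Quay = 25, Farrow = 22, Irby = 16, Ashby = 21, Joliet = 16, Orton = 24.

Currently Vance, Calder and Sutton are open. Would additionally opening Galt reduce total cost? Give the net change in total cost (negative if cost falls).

Current service cost with {Vance, Calder, Sutton}: 689.
Adding Galt: each tenant re-picks its cheapest; new service cost 497, saving 192.
Extra fixed cost: 200. Net change = 200 − 192 = 8.
(Totals: 771 → 779.)

No — net change +8 (cost rises by 8).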